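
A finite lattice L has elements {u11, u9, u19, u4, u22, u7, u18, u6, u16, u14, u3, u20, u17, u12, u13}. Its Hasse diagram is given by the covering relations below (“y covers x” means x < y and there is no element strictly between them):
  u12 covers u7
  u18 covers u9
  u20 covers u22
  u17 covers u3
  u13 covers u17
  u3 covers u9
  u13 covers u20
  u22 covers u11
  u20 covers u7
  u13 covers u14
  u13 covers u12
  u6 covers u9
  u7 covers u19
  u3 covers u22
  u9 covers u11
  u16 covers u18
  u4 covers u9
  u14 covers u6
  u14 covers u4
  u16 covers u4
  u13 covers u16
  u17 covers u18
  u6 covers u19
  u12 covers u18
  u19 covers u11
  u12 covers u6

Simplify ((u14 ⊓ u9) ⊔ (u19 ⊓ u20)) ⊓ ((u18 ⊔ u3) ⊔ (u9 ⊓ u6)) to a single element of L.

u14 ∧ u9 = u9
u19 ∧ u20 = u19
u9 ∨ u19 = u6
u18 ∨ u3 = u17
u9 ∧ u6 = u9
u17 ∨ u9 = u17
u6 ∧ u17 = u9

u9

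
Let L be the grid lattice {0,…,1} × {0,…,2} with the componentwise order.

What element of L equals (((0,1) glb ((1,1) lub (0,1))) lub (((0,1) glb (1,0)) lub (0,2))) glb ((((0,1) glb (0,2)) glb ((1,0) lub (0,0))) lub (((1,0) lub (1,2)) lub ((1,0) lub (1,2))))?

(1,1) ∨ (0,1) = (1,1)
(0,1) ∧ (1,1) = (0,1)
(0,1) ∧ (1,0) = (0,0)
(0,0) ∨ (0,2) = (0,2)
(0,1) ∨ (0,2) = (0,2)
(0,1) ∧ (0,2) = (0,1)
(1,0) ∨ (0,0) = (1,0)
(0,1) ∧ (1,0) = (0,0)
(1,0) ∨ (1,2) = (1,2)
(1,0) ∨ (1,2) = (1,2)
(1,2) ∨ (1,2) = (1,2)
(0,0) ∨ (1,2) = (1,2)
(0,2) ∧ (1,2) = (0,2)

(0,2)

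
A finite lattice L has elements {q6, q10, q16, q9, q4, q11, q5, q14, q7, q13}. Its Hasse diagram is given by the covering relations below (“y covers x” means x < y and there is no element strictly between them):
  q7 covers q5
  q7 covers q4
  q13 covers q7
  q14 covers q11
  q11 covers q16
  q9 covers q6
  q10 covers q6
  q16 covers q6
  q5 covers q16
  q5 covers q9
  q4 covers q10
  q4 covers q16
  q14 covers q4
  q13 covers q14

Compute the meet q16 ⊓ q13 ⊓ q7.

q16

Common lower bounds of {q16, q13, q7}: q16, q6.
The greatest among these is q16.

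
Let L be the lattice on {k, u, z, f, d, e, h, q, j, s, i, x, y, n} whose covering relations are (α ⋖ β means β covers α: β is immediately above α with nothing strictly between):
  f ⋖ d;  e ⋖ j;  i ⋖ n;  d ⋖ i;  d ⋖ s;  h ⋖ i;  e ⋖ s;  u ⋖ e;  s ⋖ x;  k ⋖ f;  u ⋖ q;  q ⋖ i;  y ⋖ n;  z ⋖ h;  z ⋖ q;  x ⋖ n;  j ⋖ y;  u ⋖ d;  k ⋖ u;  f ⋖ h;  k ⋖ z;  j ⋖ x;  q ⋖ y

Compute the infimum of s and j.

e

Common lower bounds of {s, j}: e, k, u.
The greatest among these is e.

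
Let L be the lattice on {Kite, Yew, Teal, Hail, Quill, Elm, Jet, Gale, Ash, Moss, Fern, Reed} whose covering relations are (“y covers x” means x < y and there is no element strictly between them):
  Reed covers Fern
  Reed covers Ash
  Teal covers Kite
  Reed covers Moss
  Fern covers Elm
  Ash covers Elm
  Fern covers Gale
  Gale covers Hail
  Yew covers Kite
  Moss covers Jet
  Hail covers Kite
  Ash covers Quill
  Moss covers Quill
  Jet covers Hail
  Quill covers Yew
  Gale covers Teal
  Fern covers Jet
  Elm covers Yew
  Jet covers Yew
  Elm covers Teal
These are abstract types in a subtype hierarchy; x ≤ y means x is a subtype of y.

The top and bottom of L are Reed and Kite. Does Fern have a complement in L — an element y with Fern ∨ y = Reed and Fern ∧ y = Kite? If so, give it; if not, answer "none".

none

For every candidate y, either Fern ∨ y ≠ Reed or Fern ∧ y ≠ Kite; no complement exists.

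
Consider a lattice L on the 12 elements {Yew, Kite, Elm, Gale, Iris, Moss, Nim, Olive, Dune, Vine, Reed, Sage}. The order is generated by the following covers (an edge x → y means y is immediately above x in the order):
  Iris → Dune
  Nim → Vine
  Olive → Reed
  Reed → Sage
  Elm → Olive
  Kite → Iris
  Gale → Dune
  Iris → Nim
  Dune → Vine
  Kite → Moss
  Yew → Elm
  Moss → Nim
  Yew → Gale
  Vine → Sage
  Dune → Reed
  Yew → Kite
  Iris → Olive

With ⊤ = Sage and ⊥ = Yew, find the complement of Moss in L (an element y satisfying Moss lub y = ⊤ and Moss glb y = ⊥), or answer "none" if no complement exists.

Elm

Need y with Moss ∨ y = Sage and Moss ∧ y = Yew.
Checking each element gives: Elm.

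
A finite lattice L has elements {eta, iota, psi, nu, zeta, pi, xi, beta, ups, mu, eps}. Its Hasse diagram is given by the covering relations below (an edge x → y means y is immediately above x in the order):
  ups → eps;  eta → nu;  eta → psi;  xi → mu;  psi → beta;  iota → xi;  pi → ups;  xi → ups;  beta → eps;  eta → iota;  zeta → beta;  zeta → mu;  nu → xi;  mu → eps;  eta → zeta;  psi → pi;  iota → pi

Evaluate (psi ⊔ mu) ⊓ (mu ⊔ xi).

psi ∨ mu = eps
mu ∨ xi = mu
eps ∧ mu = mu

mu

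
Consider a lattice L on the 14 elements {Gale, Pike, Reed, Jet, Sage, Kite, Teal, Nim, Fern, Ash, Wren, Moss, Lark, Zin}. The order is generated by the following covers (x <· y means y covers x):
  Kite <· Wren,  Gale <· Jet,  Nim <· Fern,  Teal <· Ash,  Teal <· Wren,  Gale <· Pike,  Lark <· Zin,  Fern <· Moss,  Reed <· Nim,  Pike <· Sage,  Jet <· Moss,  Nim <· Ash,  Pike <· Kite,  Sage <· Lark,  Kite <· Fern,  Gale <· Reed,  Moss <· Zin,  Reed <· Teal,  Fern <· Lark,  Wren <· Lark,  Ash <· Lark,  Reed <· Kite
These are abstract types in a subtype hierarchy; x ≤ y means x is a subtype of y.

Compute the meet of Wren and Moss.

Common lower bounds of {Wren, Moss}: Gale, Kite, Pike, Reed.
The greatest among these is Kite.

Kite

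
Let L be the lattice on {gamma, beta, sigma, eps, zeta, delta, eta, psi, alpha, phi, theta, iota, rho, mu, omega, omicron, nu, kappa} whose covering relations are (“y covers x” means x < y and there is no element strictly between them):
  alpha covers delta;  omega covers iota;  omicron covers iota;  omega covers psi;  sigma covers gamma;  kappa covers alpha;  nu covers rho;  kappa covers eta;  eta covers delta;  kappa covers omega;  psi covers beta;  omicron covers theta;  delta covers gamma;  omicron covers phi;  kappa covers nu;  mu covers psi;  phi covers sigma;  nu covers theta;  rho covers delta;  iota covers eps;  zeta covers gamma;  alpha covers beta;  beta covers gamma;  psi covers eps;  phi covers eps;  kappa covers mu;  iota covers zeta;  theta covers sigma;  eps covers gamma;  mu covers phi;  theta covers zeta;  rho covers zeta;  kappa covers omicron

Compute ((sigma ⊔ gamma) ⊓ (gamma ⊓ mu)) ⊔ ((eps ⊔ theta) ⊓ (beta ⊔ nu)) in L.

sigma ∨ gamma = sigma
gamma ∧ mu = gamma
sigma ∧ gamma = gamma
eps ∨ theta = omicron
beta ∨ nu = kappa
omicron ∧ kappa = omicron
gamma ∨ omicron = omicron

omicron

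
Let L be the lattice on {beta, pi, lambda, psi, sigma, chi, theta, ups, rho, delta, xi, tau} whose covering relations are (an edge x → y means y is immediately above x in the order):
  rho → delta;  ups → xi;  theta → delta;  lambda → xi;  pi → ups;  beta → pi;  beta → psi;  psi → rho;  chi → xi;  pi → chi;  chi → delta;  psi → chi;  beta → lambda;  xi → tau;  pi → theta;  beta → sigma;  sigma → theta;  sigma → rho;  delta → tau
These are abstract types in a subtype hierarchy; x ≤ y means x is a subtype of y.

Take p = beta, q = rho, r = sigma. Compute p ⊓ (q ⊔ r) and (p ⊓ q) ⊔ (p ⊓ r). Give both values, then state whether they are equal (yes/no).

q ⊔ r = rho, so p ⊓ (q ⊔ r) = beta ⊓ rho = beta.
p ⊓ q = beta and p ⊓ r = beta, so (p ⊓ q) ⊔ (p ⊓ r) = beta ⊔ beta = beta.
Equal: yes.

beta; beta; yes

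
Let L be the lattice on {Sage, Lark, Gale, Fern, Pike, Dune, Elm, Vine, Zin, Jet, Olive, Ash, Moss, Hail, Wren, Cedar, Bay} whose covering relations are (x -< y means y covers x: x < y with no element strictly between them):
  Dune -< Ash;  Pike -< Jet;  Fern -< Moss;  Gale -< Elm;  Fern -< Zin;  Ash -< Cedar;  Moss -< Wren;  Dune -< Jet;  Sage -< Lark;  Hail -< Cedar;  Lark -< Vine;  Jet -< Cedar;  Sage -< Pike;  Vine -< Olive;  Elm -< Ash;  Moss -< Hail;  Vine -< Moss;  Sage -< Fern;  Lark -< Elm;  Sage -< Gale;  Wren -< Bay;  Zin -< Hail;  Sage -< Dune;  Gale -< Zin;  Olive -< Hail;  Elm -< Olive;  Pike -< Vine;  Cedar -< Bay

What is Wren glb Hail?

Moss

Common lower bounds of {Wren, Hail}: Fern, Lark, Moss, Pike, Sage, Vine.
The greatest among these is Moss.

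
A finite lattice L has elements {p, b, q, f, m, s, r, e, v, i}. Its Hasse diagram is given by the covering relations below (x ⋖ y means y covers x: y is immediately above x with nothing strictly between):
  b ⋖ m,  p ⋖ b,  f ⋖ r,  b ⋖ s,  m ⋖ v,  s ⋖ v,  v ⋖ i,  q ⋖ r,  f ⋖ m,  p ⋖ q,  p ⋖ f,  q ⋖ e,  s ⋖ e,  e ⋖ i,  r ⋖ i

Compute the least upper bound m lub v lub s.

Common upper bounds of {m, v, s}: i, v.
The least among these is v.

v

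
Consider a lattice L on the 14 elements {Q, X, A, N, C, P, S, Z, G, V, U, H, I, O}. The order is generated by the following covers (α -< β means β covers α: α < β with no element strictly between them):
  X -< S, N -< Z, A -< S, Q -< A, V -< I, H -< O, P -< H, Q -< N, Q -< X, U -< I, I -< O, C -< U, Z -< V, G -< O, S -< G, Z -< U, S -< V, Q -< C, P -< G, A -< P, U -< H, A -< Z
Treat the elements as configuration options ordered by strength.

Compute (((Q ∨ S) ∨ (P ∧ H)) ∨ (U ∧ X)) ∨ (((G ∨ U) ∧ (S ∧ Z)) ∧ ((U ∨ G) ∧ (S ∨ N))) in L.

Q ∨ S = S
P ∧ H = P
S ∨ P = G
U ∧ X = Q
G ∨ Q = G
G ∨ U = O
S ∧ Z = A
O ∧ A = A
U ∨ G = O
S ∨ N = V
O ∧ V = V
A ∧ V = A
G ∨ A = G

G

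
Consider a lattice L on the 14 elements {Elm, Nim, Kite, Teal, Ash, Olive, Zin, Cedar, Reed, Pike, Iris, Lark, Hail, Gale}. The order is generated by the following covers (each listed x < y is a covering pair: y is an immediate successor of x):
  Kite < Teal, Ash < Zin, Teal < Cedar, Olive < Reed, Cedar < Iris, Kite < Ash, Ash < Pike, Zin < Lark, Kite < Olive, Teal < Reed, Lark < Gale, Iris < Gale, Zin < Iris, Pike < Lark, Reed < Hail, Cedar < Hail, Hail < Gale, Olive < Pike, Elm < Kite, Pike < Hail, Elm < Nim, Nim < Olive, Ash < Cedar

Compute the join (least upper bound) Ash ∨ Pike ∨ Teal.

Common upper bounds of {Ash, Pike, Teal}: Gale, Hail.
The least among these is Hail.

Hail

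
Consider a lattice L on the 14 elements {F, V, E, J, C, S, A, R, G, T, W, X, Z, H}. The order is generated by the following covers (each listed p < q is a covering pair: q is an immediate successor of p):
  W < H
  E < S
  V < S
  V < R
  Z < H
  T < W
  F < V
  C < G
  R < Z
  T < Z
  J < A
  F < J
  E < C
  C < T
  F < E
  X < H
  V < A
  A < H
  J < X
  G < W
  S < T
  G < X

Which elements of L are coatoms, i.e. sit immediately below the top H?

A, W, X, Z

The coatoms are exactly the elements covered by H: A, W, X, Z.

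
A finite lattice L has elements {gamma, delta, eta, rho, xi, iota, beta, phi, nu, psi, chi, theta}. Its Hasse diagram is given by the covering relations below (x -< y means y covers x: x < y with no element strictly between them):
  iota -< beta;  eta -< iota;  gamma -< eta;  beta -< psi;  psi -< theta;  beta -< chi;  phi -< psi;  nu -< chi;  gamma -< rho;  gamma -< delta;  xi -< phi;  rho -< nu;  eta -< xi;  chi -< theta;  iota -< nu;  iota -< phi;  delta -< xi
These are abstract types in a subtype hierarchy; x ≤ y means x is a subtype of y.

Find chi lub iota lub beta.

chi

Common upper bounds of {chi, iota, beta}: chi, theta.
The least among these is chi.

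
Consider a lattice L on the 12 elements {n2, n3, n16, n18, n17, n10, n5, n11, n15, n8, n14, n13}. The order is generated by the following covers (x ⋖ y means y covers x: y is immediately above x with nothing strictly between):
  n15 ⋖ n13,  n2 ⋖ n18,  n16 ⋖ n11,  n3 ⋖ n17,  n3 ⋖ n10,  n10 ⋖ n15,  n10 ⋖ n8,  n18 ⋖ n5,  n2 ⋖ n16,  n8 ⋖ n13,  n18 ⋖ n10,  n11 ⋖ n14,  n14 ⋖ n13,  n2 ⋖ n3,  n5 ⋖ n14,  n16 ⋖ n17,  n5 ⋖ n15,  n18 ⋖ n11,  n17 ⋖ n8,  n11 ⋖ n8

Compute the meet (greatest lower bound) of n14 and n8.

Common lower bounds of {n14, n8}: n11, n16, n18, n2.
The greatest among these is n11.

n11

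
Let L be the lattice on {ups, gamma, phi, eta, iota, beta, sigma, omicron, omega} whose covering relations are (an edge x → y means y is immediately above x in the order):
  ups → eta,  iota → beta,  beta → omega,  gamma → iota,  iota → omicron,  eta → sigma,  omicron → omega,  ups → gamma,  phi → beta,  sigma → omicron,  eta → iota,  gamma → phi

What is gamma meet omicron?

Common lower bounds of {gamma, omicron}: gamma, ups.
The greatest among these is gamma.

gamma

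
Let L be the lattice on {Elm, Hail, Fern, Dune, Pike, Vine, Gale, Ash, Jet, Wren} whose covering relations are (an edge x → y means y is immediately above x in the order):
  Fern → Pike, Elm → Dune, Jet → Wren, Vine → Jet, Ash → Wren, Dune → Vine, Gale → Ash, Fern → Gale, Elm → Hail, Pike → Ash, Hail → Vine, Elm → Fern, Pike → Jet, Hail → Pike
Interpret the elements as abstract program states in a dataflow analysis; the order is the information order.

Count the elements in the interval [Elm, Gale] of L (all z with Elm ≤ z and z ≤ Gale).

The interval [Elm, Gale] = {Elm, Fern, Gale}, which has 3 elements.

3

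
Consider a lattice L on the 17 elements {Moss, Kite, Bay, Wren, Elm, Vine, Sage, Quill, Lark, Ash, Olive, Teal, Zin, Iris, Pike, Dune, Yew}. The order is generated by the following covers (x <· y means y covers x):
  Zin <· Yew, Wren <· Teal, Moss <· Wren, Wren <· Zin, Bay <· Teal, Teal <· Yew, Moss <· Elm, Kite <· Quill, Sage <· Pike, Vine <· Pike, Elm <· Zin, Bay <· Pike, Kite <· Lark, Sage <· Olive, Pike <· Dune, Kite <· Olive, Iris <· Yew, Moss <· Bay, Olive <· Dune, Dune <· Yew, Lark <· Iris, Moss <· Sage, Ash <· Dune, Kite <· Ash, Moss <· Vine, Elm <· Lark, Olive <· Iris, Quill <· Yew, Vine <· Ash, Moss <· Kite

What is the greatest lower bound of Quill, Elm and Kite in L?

Moss

Common lower bounds of {Quill, Elm, Kite}: Moss.
The greatest among these is Moss.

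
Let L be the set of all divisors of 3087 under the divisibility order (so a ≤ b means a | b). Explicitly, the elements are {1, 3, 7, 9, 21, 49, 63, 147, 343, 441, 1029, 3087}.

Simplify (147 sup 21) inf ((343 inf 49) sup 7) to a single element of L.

147 ∨ 21 = 147
343 ∧ 49 = 49
49 ∨ 7 = 49
147 ∧ 49 = 49

49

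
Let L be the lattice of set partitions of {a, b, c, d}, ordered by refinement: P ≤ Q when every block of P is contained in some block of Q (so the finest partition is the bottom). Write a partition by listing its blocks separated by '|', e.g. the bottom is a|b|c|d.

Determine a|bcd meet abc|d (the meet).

The meet (common refinement) of a|bcd and abc|d intersects blocks pairwise, giving a|bc|d.

a|bc|d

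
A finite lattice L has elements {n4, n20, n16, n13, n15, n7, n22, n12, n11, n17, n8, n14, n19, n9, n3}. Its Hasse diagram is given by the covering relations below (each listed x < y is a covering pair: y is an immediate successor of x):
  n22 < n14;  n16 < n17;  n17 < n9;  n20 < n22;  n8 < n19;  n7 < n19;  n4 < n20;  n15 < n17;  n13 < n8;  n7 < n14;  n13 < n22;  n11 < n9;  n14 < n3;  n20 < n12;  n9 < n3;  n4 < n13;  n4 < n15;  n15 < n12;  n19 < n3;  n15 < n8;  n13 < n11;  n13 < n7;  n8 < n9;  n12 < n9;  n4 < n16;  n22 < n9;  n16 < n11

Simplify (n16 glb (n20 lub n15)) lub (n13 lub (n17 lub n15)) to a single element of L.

n20 ∨ n15 = n12
n16 ∧ n12 = n4
n17 ∨ n15 = n17
n13 ∨ n17 = n9
n4 ∨ n9 = n9

n9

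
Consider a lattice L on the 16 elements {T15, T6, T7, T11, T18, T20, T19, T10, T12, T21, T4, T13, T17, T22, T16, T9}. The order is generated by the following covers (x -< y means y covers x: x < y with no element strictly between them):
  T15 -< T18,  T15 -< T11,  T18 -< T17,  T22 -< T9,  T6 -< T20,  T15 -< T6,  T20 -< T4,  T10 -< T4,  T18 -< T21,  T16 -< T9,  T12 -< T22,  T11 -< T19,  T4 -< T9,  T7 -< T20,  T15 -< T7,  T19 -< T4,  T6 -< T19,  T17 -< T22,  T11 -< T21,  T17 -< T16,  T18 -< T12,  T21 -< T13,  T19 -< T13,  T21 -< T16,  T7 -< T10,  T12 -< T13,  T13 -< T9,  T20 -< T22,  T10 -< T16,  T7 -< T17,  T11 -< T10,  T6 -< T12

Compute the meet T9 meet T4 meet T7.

T7

Common lower bounds of {T9, T4, T7}: T15, T7.
The greatest among these is T7.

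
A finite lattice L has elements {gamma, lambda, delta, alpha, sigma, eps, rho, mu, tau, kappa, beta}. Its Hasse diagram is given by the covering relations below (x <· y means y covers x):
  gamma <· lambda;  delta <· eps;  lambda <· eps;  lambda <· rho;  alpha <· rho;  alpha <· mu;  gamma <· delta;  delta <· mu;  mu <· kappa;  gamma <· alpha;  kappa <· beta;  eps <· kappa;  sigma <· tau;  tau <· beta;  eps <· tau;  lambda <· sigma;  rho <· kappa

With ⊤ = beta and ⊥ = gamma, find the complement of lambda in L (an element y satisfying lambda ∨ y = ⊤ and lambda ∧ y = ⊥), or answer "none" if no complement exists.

For every candidate y, either lambda ∨ y ≠ beta or lambda ∧ y ≠ gamma; no complement exists.

none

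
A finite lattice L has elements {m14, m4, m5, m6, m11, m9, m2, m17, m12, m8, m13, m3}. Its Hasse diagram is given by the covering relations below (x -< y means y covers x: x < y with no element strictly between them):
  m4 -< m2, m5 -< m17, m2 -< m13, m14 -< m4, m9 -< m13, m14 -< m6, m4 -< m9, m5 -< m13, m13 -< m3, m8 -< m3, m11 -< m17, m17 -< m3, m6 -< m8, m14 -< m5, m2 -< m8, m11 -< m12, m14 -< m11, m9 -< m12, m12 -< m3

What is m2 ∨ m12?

Common upper bounds of {m2, m12}: m3.
The least among these is m3.

m3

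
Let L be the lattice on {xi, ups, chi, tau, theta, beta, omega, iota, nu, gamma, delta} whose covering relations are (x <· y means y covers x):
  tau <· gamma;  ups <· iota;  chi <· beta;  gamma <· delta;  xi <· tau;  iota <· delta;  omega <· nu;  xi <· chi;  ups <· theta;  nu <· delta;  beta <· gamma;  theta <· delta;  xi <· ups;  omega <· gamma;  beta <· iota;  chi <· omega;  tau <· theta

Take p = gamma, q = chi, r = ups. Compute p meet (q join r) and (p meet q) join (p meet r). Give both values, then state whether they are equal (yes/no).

beta; chi; no

q join r = iota, so p meet (q join r) = gamma meet iota = beta.
p meet q = chi and p meet r = xi, so (p meet q) join (p meet r) = chi join xi = chi.
Equal: no.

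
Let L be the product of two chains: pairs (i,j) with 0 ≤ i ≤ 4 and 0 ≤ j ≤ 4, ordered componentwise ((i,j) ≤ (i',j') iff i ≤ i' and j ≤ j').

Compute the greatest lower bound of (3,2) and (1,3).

(1,2)

In a product of chains, the meet is componentwise min, giving (1,2).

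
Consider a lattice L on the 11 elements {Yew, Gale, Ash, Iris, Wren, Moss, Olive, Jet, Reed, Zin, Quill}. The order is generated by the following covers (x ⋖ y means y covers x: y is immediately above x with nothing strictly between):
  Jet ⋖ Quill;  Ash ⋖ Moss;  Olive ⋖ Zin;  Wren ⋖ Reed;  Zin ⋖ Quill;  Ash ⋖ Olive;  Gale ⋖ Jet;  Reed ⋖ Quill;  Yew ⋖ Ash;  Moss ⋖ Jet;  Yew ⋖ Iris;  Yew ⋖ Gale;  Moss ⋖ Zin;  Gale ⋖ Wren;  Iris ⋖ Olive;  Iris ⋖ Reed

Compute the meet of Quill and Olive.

Common lower bounds of {Quill, Olive}: Ash, Iris, Olive, Yew.
The greatest among these is Olive.

Olive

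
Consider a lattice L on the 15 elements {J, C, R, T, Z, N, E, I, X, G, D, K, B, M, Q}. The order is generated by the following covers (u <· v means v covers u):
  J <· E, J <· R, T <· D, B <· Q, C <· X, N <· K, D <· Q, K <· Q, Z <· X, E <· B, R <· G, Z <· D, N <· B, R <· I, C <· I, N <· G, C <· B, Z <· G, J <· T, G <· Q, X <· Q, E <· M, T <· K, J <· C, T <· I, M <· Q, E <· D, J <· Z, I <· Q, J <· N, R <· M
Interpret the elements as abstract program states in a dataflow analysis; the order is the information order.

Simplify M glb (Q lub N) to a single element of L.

Q ∨ N = Q
M ∧ Q = M

M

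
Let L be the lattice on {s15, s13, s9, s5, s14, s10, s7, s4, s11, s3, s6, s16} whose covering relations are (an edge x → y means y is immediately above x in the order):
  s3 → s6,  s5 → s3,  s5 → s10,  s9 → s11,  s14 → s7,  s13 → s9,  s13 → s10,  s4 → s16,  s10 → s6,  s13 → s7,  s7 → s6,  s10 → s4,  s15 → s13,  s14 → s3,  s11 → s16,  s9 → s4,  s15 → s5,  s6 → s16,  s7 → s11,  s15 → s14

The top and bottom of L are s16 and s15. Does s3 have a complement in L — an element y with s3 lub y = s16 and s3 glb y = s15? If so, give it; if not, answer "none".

s9

Need y with s3 ∨ y = s16 and s3 ∧ y = s15.
Checking each element gives: s9.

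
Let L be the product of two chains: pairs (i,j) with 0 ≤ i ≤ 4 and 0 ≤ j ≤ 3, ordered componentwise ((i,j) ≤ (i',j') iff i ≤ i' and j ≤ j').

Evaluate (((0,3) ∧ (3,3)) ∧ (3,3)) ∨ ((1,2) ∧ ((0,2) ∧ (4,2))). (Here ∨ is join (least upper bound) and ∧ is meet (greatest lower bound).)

(0,3)

(0,3) ∧ (3,3) = (0,3)
(0,3) ∧ (3,3) = (0,3)
(0,2) ∧ (4,2) = (0,2)
(1,2) ∧ (0,2) = (0,2)
(0,3) ∨ (0,2) = (0,3)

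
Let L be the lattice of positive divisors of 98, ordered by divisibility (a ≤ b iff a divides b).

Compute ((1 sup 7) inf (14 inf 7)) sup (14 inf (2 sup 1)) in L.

1 ∨ 7 = 7
14 ∧ 7 = 7
7 ∧ 7 = 7
2 ∨ 1 = 2
14 ∧ 2 = 2
7 ∨ 2 = 14

14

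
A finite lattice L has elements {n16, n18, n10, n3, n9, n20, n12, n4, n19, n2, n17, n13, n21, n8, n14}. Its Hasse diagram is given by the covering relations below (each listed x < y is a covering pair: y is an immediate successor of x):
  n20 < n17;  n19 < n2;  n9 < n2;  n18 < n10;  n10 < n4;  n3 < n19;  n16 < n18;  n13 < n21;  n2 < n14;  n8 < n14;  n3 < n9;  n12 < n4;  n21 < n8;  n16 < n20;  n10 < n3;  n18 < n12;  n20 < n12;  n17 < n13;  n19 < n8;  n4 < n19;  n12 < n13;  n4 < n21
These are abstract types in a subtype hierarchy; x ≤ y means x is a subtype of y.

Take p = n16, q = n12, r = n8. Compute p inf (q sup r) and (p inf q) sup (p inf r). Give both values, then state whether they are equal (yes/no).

n16; n16; yes

q sup r = n8, so p inf (q sup r) = n16 inf n8 = n16.
p inf q = n16 and p inf r = n16, so (p inf q) sup (p inf r) = n16 sup n16 = n16.
Equal: yes.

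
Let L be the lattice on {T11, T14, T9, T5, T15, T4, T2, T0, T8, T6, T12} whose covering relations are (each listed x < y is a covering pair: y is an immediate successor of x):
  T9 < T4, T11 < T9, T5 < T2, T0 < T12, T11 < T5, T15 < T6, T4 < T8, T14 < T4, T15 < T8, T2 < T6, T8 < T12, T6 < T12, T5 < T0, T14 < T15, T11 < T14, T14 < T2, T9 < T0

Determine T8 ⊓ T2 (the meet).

Common lower bounds of {T8, T2}: T11, T14.
The greatest among these is T14.

T14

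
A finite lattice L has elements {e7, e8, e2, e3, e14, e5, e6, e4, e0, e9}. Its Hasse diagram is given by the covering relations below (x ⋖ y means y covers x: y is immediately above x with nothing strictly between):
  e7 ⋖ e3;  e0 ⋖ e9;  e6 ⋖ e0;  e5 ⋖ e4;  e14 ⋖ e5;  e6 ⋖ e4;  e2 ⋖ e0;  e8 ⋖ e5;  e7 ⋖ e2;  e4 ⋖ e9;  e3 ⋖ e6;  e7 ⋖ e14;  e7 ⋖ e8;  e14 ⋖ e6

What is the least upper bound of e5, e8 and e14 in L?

e5

Common upper bounds of {e5, e8, e14}: e4, e5, e9.
The least among these is e5.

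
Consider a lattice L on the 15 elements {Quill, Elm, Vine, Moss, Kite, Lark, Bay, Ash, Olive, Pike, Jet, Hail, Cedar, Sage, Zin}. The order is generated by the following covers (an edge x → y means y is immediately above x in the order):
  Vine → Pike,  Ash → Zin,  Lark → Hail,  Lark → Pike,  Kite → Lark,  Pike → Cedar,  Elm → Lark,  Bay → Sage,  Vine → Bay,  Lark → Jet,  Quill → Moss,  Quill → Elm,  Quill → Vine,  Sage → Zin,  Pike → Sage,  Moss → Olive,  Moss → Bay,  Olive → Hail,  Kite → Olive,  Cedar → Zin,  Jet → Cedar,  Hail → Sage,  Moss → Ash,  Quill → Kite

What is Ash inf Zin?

Ash

Common lower bounds of {Ash, Zin}: Ash, Moss, Quill.
The greatest among these is Ash.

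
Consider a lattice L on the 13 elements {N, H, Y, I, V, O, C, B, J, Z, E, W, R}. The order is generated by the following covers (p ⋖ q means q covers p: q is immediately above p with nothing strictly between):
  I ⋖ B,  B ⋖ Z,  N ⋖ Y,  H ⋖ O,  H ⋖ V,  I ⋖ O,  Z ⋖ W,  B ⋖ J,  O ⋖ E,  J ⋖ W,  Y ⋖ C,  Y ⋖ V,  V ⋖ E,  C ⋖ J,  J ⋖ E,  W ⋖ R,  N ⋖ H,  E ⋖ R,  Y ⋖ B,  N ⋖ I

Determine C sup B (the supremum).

Common upper bounds of {C, B}: E, J, R, W.
The least among these is J.

J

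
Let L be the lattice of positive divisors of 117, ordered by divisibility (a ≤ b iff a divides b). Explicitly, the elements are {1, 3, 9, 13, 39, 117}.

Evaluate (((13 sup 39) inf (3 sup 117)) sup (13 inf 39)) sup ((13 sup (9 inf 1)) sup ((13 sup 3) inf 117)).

39

13 ∨ 39 = 39
3 ∨ 117 = 117
39 ∧ 117 = 39
13 ∧ 39 = 13
39 ∨ 13 = 39
9 ∧ 1 = 1
13 ∨ 1 = 13
13 ∨ 3 = 39
39 ∧ 117 = 39
13 ∨ 39 = 39
39 ∨ 39 = 39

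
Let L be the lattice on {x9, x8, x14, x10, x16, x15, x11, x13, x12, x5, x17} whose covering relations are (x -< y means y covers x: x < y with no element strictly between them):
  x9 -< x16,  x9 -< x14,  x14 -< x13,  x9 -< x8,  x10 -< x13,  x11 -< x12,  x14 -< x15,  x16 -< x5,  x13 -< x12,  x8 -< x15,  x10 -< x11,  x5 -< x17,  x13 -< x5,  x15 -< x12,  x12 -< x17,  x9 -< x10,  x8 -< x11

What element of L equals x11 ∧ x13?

x10

x11 ∧ x13 = x10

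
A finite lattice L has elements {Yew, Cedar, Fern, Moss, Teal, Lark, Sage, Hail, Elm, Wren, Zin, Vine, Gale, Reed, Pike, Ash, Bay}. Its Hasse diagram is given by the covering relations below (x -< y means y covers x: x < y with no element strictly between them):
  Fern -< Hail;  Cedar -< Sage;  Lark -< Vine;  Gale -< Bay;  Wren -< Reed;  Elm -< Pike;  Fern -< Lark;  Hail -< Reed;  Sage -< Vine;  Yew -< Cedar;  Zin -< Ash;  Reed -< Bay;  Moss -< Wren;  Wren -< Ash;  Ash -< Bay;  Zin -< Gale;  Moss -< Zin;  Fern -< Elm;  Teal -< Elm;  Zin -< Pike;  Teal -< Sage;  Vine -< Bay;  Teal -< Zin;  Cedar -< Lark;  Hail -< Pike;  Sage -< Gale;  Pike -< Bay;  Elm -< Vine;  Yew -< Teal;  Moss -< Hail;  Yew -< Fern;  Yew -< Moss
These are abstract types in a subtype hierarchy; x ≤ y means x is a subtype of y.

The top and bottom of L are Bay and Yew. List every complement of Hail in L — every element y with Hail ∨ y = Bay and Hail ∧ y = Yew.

Cedar, Sage

Need y with Hail ∨ y = Bay and Hail ∧ y = Yew.
Checking each element gives: Cedar, Sage.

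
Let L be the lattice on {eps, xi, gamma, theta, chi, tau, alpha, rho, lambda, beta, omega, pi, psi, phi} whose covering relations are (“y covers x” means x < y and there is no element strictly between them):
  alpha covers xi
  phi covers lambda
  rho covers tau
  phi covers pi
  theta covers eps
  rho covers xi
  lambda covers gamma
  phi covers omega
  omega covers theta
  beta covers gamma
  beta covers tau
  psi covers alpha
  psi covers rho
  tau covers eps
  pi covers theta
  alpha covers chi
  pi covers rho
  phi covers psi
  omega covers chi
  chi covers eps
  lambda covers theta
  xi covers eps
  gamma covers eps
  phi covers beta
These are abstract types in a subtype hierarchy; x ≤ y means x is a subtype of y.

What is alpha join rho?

psi

Common upper bounds of {alpha, rho}: phi, psi.
The least among these is psi.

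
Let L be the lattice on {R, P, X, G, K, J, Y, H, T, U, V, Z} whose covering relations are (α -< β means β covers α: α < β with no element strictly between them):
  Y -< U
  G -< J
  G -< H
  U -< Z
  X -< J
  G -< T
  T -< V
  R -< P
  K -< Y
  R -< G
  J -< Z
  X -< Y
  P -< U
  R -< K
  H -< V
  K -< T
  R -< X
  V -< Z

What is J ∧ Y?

X

Common lower bounds of {J, Y}: R, X.
The greatest among these is X.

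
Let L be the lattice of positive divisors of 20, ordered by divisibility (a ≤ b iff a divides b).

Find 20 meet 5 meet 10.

5

In the divisibility order, the meet is the greatest common divisor: gcd(20, 5, 10) = 5.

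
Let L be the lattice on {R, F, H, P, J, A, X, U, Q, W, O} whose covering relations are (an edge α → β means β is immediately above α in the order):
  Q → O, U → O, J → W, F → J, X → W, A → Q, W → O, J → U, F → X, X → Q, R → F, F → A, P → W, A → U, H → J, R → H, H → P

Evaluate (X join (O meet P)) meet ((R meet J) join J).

O ∧ P = P
X ∨ P = W
R ∧ J = R
R ∨ J = J
W ∧ J = J

J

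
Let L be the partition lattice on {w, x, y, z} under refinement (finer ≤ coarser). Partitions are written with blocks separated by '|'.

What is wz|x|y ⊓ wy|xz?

w|x|y|z

Common lower bounds of {wz|x|y, wy|xz}: w|x|y|z.
The greatest among these is w|x|y|z.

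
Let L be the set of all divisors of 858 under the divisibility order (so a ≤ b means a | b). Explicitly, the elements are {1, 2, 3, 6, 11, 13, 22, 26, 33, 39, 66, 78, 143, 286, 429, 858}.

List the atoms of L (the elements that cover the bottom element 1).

The atoms are exactly the elements that cover 1: 11, 13, 2, 3.

11, 13, 2, 3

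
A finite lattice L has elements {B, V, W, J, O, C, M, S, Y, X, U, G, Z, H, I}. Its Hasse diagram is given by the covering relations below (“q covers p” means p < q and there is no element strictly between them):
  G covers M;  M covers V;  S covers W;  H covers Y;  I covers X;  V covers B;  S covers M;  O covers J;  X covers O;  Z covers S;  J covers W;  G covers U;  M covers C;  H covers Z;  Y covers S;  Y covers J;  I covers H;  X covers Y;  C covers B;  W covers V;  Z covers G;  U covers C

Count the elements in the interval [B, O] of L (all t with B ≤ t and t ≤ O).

The interval [B, O] = {B, J, O, V, W}, which has 5 elements.

5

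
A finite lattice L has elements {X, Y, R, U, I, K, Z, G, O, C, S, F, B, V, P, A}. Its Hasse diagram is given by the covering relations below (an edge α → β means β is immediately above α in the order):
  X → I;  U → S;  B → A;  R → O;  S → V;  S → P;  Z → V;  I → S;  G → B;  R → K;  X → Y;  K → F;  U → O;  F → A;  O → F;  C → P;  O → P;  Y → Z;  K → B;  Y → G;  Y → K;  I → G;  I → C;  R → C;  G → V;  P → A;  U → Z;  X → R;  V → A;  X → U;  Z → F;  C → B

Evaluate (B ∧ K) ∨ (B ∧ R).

B ∧ K = K
B ∧ R = R
K ∨ R = K

K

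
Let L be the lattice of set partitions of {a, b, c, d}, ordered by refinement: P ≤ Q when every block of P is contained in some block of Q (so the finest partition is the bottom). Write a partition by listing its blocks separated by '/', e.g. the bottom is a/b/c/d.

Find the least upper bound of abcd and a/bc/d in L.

The join of abcd and a/bc/d merges any blocks that overlap across the partitions, giving abcd.

abcd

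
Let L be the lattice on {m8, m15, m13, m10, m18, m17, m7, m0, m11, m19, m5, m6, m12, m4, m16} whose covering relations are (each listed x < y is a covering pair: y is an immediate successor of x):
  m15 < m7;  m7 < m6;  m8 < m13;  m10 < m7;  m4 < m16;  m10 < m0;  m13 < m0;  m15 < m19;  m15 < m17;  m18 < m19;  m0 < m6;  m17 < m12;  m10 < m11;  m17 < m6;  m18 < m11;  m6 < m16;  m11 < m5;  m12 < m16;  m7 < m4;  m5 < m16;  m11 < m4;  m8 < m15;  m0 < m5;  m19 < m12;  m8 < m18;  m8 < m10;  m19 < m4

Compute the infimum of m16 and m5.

Common lower bounds of {m16, m5}: m0, m10, m11, m13, m18, m5, m8.
The greatest among these is m5.

m5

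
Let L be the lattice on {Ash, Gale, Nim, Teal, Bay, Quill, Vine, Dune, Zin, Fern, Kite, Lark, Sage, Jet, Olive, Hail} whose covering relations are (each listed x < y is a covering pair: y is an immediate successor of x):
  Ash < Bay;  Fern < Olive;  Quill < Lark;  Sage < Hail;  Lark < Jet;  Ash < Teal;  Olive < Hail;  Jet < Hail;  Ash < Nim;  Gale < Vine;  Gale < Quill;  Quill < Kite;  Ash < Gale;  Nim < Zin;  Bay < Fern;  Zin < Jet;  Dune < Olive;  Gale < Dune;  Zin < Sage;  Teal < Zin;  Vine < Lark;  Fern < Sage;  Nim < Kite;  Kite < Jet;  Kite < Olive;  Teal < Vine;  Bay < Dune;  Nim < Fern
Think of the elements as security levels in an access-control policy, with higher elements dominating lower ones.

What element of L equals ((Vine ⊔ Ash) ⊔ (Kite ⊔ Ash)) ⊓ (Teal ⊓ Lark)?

Teal

Vine ∨ Ash = Vine
Kite ∨ Ash = Kite
Vine ∨ Kite = Jet
Teal ∧ Lark = Teal
Jet ∧ Teal = Teal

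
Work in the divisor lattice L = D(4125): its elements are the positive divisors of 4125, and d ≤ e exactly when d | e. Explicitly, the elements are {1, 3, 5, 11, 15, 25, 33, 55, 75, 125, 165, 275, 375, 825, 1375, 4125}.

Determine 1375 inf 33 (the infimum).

11

Common lower bounds of {1375, 33}: 1, 11.
The greatest among these is 11.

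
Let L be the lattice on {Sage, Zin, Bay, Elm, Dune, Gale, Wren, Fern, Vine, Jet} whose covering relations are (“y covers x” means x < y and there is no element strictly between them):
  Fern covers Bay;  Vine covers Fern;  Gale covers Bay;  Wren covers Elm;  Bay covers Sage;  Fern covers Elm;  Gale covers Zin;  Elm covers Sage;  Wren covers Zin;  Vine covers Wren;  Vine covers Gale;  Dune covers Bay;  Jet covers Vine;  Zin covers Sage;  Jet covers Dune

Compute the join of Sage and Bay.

Common upper bounds of {Sage, Bay}: Bay, Dune, Fern, Gale, Jet, Vine.
The least among these is Bay.

Bay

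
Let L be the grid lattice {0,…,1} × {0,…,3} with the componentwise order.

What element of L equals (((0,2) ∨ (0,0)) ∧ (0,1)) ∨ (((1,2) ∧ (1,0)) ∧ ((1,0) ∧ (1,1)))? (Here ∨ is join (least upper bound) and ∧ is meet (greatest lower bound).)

(0,2) ∨ (0,0) = (0,2)
(0,2) ∧ (0,1) = (0,1)
(1,2) ∧ (1,0) = (1,0)
(1,0) ∧ (1,1) = (1,0)
(1,0) ∧ (1,0) = (1,0)
(0,1) ∨ (1,0) = (1,1)

(1,1)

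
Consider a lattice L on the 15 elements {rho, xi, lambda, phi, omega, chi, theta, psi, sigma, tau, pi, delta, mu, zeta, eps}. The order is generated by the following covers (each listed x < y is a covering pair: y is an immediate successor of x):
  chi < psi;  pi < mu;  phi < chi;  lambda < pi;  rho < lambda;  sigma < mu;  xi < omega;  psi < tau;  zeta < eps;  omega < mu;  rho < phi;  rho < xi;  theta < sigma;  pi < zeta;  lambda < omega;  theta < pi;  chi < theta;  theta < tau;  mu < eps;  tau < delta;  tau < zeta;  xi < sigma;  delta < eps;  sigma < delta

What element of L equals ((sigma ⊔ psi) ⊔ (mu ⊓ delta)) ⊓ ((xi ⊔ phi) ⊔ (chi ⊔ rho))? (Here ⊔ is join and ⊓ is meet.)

sigma

sigma ∨ psi = delta
mu ∧ delta = sigma
delta ∨ sigma = delta
xi ∨ phi = sigma
chi ∨ rho = chi
sigma ∨ chi = sigma
delta ∧ sigma = sigma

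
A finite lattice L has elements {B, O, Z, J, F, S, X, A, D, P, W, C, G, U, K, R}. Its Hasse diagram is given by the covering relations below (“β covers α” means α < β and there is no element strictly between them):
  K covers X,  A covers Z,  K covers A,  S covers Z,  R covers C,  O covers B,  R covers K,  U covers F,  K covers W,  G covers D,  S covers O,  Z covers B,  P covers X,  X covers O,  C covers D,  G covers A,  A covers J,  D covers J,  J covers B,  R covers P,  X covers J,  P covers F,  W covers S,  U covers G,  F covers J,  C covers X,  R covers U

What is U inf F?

Common lower bounds of {U, F}: B, F, J.
The greatest among these is F.

F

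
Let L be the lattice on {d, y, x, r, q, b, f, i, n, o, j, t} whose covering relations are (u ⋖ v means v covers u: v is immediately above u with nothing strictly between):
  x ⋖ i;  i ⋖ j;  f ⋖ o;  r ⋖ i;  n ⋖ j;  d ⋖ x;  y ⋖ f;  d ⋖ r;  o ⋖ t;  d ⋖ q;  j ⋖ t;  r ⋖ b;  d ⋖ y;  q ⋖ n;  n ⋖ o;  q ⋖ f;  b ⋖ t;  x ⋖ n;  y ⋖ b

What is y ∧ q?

d

Common lower bounds of {y, q}: d.
The greatest among these is d.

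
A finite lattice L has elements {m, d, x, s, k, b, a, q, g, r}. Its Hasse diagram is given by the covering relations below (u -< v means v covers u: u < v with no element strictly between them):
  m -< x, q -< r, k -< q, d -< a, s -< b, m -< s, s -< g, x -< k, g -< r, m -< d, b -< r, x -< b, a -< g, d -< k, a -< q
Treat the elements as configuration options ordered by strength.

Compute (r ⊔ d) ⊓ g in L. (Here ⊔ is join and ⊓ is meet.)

g

r ∨ d = r
r ∧ g = g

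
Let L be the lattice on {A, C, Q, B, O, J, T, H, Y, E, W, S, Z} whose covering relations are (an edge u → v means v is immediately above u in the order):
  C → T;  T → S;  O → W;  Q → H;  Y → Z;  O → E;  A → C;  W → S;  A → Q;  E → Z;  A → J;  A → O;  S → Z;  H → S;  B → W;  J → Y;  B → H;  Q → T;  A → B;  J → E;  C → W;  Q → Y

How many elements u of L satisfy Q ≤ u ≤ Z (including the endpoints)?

The interval [Q, Z] = {H, Q, S, T, Y, Z}, which has 6 elements.

6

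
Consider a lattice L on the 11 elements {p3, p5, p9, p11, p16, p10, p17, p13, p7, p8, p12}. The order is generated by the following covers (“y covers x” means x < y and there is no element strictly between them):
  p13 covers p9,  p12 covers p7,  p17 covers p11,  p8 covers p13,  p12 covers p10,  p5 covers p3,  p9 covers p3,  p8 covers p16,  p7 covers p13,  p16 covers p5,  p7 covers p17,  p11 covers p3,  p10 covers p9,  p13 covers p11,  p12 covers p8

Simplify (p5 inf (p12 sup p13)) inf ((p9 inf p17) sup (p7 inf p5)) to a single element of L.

p12 ∨ p13 = p12
p5 ∧ p12 = p5
p9 ∧ p17 = p3
p7 ∧ p5 = p3
p3 ∨ p3 = p3
p5 ∧ p3 = p3

p3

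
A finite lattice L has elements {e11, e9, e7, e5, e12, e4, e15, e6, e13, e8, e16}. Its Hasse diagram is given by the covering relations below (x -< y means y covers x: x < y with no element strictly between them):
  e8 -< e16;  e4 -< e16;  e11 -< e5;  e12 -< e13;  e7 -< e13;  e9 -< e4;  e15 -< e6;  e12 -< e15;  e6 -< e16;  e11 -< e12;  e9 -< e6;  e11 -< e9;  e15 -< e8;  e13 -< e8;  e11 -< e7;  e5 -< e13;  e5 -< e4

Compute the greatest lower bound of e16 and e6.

Common lower bounds of {e16, e6}: e11, e12, e15, e6, e9.
The greatest among these is e6.

e6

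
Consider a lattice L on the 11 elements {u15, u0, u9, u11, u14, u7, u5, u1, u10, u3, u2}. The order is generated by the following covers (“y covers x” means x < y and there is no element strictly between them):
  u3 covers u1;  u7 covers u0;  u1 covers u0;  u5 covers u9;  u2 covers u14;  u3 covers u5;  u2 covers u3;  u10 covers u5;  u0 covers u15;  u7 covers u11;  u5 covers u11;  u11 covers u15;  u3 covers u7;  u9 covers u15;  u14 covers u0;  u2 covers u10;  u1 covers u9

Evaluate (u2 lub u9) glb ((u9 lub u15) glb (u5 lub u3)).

u9

u2 ∨ u9 = u2
u9 ∨ u15 = u9
u5 ∨ u3 = u3
u9 ∧ u3 = u9
u2 ∧ u9 = u9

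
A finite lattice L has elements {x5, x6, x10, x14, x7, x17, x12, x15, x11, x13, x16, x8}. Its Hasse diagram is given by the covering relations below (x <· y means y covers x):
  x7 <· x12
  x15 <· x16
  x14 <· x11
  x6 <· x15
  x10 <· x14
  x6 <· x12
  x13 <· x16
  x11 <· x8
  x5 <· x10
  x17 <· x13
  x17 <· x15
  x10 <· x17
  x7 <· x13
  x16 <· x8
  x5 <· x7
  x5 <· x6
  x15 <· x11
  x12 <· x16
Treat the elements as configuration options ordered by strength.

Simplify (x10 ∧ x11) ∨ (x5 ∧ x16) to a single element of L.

x10 ∧ x11 = x10
x5 ∧ x16 = x5
x10 ∨ x5 = x10

x10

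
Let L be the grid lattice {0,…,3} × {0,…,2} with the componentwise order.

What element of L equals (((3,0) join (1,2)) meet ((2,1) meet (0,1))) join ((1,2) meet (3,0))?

(1,1)

(3,0) ∨ (1,2) = (3,2)
(2,1) ∧ (0,1) = (0,1)
(3,2) ∧ (0,1) = (0,1)
(1,2) ∧ (3,0) = (1,0)
(0,1) ∨ (1,0) = (1,1)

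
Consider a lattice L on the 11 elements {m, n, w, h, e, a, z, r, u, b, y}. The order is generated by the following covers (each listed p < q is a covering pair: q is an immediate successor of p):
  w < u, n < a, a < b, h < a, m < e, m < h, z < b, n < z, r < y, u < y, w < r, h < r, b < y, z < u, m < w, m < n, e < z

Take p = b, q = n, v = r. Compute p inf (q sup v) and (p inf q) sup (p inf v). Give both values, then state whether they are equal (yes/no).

q sup v = y, so p inf (q sup v) = b inf y = b.
p inf q = n and p inf v = h, so (p inf q) sup (p inf v) = n sup h = a.
Equal: no.

b; a; no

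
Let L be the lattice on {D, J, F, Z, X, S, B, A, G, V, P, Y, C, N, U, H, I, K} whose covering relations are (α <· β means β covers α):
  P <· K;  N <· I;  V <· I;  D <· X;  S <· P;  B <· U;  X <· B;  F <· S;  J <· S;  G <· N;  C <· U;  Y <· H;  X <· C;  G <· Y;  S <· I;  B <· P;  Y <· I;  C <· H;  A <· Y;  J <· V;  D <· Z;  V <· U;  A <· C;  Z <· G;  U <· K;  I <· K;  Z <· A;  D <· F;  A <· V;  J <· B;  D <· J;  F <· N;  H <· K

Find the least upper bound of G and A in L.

Y

Common upper bounds of {G, A}: H, I, K, Y.
The least among these is Y.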